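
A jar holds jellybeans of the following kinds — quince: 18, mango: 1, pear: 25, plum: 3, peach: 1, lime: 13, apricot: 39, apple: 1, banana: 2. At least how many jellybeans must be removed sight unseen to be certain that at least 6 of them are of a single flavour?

An adversary could hand out at most 5 jellybeans per flavour (5 flavours run out sooner): 5 + 1 + 5 + 3 + 1 + 5 + 5 + 1 + 2 = 28 jellybeans and still no flavour has 6.
By the pigeonhole principle, one more jellybean lands in a flavour already at 5, so 29 draws are enough and 28 are not.

29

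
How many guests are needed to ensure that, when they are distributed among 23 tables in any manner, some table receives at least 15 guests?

323

With 322 guests one could put exactly 14 in each of the 23 tables, and no table would reach 15.
One more guest must land in a table that already has 14, giving it 15.
So 23 × 14 + 1 = 323 guests are required.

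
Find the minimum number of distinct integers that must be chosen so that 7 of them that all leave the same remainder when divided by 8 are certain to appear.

49

Pigeonhole: the 8 residue classes mod 8 are the pigeonholes.
With 48 integers one could put 6 in each residue class and have no class reach 7.
The 49th integer pushes some class to 7, so 8·6 + 1 = 49.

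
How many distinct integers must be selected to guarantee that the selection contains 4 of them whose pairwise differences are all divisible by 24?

73

Integers whose pairwise differences are multiples of 24 are exactly those sharing a remainder mod 24. By pigeonhole, the 24 residue classes mod 24 are the pigeonholes.
With 72 integers one could put 3 in each residue class and have no class reach 4.
The 73rd integer pushes some class to 4, so 24·3 + 1 = 73.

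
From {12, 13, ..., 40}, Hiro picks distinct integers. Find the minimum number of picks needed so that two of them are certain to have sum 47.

18

A set avoiding the sum 47 can contain at most one of each pair {x, 47−x}, plus the 5 elements whose complement lies outside the range.
The integers 24, …, 40 (17 of them) are such a set: any two sum to at least 24+25 = 49 > 47.
By the pigeonhole principle, any 18th integer completes one of the 12 pairs, so 18 choices force a sum of 47.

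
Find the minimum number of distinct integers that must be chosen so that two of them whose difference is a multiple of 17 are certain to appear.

Integers whose pairwise differences are multiples of 17 are exactly those sharing a remainder mod 17. By the pigeonhole principle, the 17 residue classes mod 17 are the pigeonholes.
With 17 integers one could put 1 in each residue class and have no class reach 2.
The 18th integer pushes some class to 2, so 17·1 + 1 = 18.

18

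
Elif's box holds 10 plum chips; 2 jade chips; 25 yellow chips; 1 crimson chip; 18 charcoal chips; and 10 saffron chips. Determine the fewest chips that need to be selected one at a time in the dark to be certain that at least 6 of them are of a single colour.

24

An adversary could hand out at most 5 chips per colour (jade, crimson run out sooner): 5 + 2 + 5 + 1 + 5 + 5 = 23 chips and still no colour has 6.
By the pigeonhole principle, one more chip lands in a colour already at 5, so 24 draws are enough and 23 are not.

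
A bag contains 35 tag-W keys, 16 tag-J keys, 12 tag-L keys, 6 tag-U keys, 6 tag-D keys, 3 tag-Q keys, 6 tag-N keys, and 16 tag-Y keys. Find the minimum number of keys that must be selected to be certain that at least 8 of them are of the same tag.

50

The 8 tags are the holes; the keys drawn are the pigeons.
To avoid 8 of any one tag, the worst case takes at most 7 of each tag, or every key of a tag that has fewer than 7.
That gives 7 + 7 + 7 + 6 + 6 + 3 + 6 + 7 = 49 keys with no tag reaching 8.
The next key forces some tag to 8, so 49 + 1 = 50.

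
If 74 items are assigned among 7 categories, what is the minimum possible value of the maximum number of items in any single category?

By pigeonhole, the 7 categories are the holes and the 74 items are the pigeons.
If every category held at most 10 items, the total would be at most 7 × 10 = 70, which is less than 74.
So some category holds at least ⌈74/7⌉ = 11 items.

11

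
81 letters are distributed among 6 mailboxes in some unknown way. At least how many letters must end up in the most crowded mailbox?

Pigeonhole: the 6 mailboxes are the holes and the 81 letters are the pigeons.
If every mailbox held at most 13 letters, the total would be at most 6 × 13 = 78, which is less than 81.
So some mailbox holds at least ⌈81/6⌉ = 14 letters.

14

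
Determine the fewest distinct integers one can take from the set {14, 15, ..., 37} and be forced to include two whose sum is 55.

15

Two chosen integers sum to 55 exactly when both halves of some pair {x, 55−x} with 18 ≤ x ≤ 55−x ≤ 37 are chosen — 10 such pairs.
The remaining 4 elements (those with no distinct partner in range) can never complete a 55-sum, so the worst case takes all of them and one from each pair: 4 + 10 = 14.
Pigeonhole: the 15th integer has to be the second member of some pair, so 14 + 1 = 15.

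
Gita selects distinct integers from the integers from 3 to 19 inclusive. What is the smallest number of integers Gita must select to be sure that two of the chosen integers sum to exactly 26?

12

A set avoiding the sum 26 can contain at most one of each pair {x, 26−x}, plus the 5 elements whose complement lies outside the range or equal to its own complement.
The integers 3, …, 13 (11 of them) are such a set: any two sum to at least 3+4 = 7 and at most 12+13 = 25 < 26.
By pigeonhole, any 12th integer completes one of the 6 pairs, so 12 choices force a sum of 26.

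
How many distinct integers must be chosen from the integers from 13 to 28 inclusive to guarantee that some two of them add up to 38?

11

A set avoiding the sum 38 can contain at most one of each pair {x, 38−x}, plus the 4 elements whose complement lies outside the range or equal to its own complement.
The integers 19, …, 28 (10 of them) are such a set: any two sum to at least 19+20 = 39 > 38.
Any 11th integer completes one of the 6 pairs, so 11 choices force a sum of 38.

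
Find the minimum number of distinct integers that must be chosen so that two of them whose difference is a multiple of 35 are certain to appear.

36

Integers whose pairwise differences are multiples of 35 are exactly those sharing a remainder mod 35. The 35 residue classes mod 35 are the pigeonholes.
With 35 integers one could put 1 in each residue class and have no class reach 2.
The 36th integer pushes some class to 2, so 35·1 + 1 = 36.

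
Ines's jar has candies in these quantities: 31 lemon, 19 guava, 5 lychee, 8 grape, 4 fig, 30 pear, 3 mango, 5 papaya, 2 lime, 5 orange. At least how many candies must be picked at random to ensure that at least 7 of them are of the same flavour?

An adversary could hand out at most 6 candies per flavour (6 flavours run out sooner): 6 + 6 + 5 + 6 + 4 + 6 + 3 + 5 + 2 + 5 = 48 candies and still no flavour has 7.
By the pigeonhole principle, one more candy lands in a flavour already at 6, so 49 draws are enough and 48 are not.

49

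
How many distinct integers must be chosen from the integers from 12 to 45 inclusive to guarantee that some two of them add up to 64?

22

Group the elements by complementary pair {x, 64−x}: {19,45}, {20,44}, {21,43}, …, giving 13 two-element pairs, the single value 32 (it cannot pair with itself since the integers are distinct), and 7 integers whose partner 64−x falls outside [12,45].
By pigeonhole, treating each of those 21 groups as a pigeonhole, one can pick one integer per group — 21 integers — with no two summing to 64.
The 22nd integer lands in an occupied pair, forcing a sum of 64.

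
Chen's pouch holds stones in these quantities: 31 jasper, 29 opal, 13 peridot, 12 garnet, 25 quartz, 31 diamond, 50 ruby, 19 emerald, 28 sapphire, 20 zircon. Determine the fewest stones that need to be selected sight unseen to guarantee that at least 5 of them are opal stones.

234

In the worst case for collecting opal stones, every non-opal stone comes out first.
There are 31 + 13 + 12 + 25 + 31 + 50 + 19 + 28 + 20 = 229 non-opal stones altogether.
After those, each further stone must be opal, so 229 + 5 = 234 draws guarantee 5 opal stones.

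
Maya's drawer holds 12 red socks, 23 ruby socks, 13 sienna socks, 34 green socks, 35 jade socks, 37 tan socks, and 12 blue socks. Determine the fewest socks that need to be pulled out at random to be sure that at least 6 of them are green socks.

In the worst case for collecting green socks, every non-green sock comes out first.
There are 12 + 23 + 13 + 35 + 37 + 12 = 132 non-green socks altogether.
After those, each further sock must be green, so 132 + 6 = 138 draws guarantee 6 green socks.

138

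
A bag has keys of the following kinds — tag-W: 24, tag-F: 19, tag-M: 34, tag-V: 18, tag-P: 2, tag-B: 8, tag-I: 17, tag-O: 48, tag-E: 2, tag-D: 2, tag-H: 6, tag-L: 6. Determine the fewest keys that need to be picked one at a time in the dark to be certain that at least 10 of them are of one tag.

By the pigeonhole principle, the 12 tags are the holes; the keys drawn are the pigeons.
To avoid 10 of any one tag, the worst case takes at most 9 of each tag, or every key of a tag that has fewer than 9.
That gives 9 + 9 + 9 + 9 + 2 + 8 + 9 + 9 + 2 + 2 + 6 + 6 = 80 keys with no tag reaching 10.
The next key forces some tag to 10, so 80 + 1 = 81.

81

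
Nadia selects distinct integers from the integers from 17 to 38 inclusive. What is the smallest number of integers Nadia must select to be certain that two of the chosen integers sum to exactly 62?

Two chosen integers sum to 62 exactly when both halves of some pair {x, 62−x} with 24 ≤ x ≤ 62−x ≤ 38 are chosen — 7 such pairs.
The remaining 8 elements (those with no distinct partner in range) can never complete a 62-sum, so the worst case takes all of them and one from each pair: 8 + 7 = 15.
The 16th integer has to be the second member of some pair, so 15 + 1 = 16.

16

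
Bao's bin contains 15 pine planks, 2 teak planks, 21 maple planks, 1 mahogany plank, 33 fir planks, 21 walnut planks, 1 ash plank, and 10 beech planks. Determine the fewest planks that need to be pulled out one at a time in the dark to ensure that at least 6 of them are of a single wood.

The 8 woods are the holes; the planks drawn are the pigeons.
To avoid 6 of any one wood, the worst case takes at most 5 of each wood, or every plank of a wood that has fewer than 5.
That gives 5 + 2 + 5 + 1 + 5 + 5 + 1 + 5 = 29 planks with no wood reaching 6.
The next plank forces some wood to 6, so 29 + 1 = 30.

30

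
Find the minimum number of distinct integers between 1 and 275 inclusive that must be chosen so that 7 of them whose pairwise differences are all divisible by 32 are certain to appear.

193

Integers whose pairwise differences are multiples of 32 are exactly those sharing a remainder mod 32. By pigeonhole, the 32 residue classes mod 32 are the pigeonholes.
With 192 integers one could put 6 in each residue class and have no class reach 7.
The 193rd integer pushes some class to 7, so 32·6 + 1 = 193.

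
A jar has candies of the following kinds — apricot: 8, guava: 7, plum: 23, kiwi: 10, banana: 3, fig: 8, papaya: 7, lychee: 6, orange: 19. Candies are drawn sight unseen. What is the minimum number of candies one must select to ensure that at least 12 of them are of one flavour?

72

Pigeonhole: put each drawn candy into a box by flavour. The largest draw with every box below 12 takes min(count, 11) from each flavour; flavours with fewer than 11 contribute all they have.
Σ min(cᵢ, 11) = 8 + 7 + 11 + 10 + 3 + 8 + 7 + 6 + 11 = 71.
Draw number 71 + 1 = 72 must push one box to 12.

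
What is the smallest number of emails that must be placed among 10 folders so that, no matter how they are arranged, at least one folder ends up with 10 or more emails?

91

With 90 emails one could put exactly 9 in each of the 10 folders, and no folder would reach 10.
Pigeonhole: one more email must land in a folder that already has 9, giving it 10.
So 10 × 9 + 1 = 91 emails are required.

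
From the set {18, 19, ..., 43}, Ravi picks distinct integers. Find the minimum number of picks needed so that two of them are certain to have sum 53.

18

Group the elements by complementary pair {x, 53−x}: {18,35}, {19,34}, {20,33}, …, giving 9 two-element pairs and 8 integers whose partner 53−x falls outside [18,43].
Treating each of those 17 groups as a pigeonhole, one can pick one integer per group — 17 integers — with no two summing to 53.
The 18th integer lands in an occupied pair, forcing a sum of 53.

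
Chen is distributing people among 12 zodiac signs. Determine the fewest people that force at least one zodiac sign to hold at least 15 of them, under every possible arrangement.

169

With 168 people one could put exactly 14 in each of the 12 zodiac signs, and no zodiac sign would reach 15.
One more person must land in a zodiac sign that already has 14, giving it 15.
So 12 × 14 + 1 = 169 people are required.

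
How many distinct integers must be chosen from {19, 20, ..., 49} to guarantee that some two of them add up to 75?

20

Two chosen integers sum to 75 exactly when both halves of some pair {x, 75−x} with 26 ≤ x ≤ 75−x ≤ 49 are chosen — 12 such pairs.
The remaining 7 elements (those with no distinct partner in range) can never complete a 75-sum, so the worst case takes all of them and one from each pair: 7 + 12 = 19.
The 20th integer has to be the second member of some pair, so 19 + 1 = 20.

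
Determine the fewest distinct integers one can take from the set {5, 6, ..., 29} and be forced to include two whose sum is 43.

Two chosen integers sum to 43 exactly when both halves of some pair {x, 43−x} with 14 ≤ x ≤ 43−x ≤ 29 are chosen — 8 such pairs.
The remaining 9 elements (those with no distinct partner in range) can never complete a 43-sum, so the worst case takes all of them and one from each pair: 9 + 8 = 17.
Pigeonhole: the 18th integer has to be the second member of some pair, so 17 + 1 = 18.

18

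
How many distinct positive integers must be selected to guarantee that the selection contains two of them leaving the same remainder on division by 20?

21

By pigeonhole, the 20 residue classes mod 20 are the pigeonholes.
With 20 integers one could put 1 in each residue class and have no class reach 2.
The 21st integer pushes some class to 2, so 20·1 + 1 = 21.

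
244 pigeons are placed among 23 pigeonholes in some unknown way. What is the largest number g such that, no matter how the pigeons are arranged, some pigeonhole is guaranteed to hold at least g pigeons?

11

By the pigeonhole principle, the 23 pigeonholes are the holes and the 244 pigeons are the pigeons.
If every pigeonhole held at most 10 pigeons, the total would be at most 23 × 10 = 230, which is less than 244.
So some pigeonhole holds at least ⌈244/23⌉ = 11 pigeons.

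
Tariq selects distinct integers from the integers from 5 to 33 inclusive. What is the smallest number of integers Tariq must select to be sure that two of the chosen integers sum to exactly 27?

21

Two chosen integers sum to 27 exactly when both halves of some pair {x, 27−x} with 5 ≤ x ≤ 27−x ≤ 22 are chosen — 9 such pairs.
The remaining 11 elements (those with no distinct partner in range) can never complete a 27-sum, so the worst case takes all of them and one from each pair: 11 + 9 = 20.
The 21st integer has to be the second member of some pair, so 20 + 1 = 21.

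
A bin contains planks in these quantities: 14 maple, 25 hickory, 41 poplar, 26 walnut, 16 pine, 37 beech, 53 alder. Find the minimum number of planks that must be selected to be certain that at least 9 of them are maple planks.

207

In the worst case for collecting maple planks, every non-maple plank comes out first.
There are 25 + 41 + 26 + 16 + 37 + 53 = 198 non-maple planks altogether.
After those, each further plank must be maple, so 198 + 9 = 207 draws guarantee 9 maple planks.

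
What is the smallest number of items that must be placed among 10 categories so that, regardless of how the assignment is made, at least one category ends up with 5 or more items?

With 40 items one could put exactly 4 in each of the 10 categories, and no category would reach 5.
Pigeonhole: one more item must land in a category that already has 4, giving it 5.
So 10 × 4 + 1 = 41 items are required.

41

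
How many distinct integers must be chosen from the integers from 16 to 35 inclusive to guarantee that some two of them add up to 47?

13

Two chosen integers sum to 47 exactly when both halves of some pair {x, 47−x} with 16 ≤ x ≤ 47−x ≤ 31 are chosen — 8 such pairs.
The remaining 4 elements (those with no distinct partner in range) can never complete a 47-sum, so the worst case takes all of them and one from each pair: 4 + 8 = 12.
By the pigeonhole principle, the 13th integer has to be the second member of some pair, so 12 + 1 = 13.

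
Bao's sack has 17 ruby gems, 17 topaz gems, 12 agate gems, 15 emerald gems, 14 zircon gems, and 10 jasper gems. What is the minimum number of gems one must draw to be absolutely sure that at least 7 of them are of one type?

The 6 types are the holes; the gems drawn are the pigeons.
To avoid 7 of any one type, the worst case takes at most 6 of each type.
That gives 6 + 6 + 6 + 6 + 6 + 6 = 36 gems with no type reaching 7.
The next gem forces some type to 7, so 36 + 1 = 37.

37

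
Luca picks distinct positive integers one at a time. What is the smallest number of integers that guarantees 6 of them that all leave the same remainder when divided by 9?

46

By the pigeonhole principle, the 9 residue classes mod 9 are the pigeonholes.
With 45 integers one could put 5 in each residue class and have no class reach 6.
The 46th integer pushes some class to 6, so 9·5 + 1 = 46.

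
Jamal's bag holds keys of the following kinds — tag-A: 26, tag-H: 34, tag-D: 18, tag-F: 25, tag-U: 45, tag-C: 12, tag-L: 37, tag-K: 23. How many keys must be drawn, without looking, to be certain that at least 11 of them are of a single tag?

By pigeonhole, put each drawn key into a box by tag. The largest draw with every box below 11 takes min(count, 10) from each tag.
Σ min(cᵢ, 10) = 10 + 10 + 10 + 10 + 10 + 10 + 10 + 10 = 80.
Draw number 80 + 1 = 81 must push one box to 11.

81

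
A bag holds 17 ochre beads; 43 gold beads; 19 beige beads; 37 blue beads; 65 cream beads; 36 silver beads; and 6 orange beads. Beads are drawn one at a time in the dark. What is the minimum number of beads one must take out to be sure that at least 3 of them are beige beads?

In the worst case for collecting beige beads, every non-beige bead comes out first.
There are 17 + 43 + 37 + 65 + 36 + 6 = 204 non-beige beads altogether.
After those, each further bead must be beige, so 204 + 3 = 207 draws guarantee 3 beige beads.

207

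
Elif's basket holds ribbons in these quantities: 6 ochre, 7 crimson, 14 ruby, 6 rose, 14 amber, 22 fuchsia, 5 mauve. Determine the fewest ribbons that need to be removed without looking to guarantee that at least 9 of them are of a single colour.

49

Pigeonhole: the 7 colours are the holes; the ribbons drawn are the pigeons.
To avoid 9 of any one colour, the worst case takes at most 8 of each colour, or every ribbon of a colour that has fewer than 8.
That gives 6 + 7 + 8 + 6 + 8 + 8 + 5 = 48 ribbons with no colour reaching 9.
The next ribbon forces some colour to 9, so 48 + 1 = 49.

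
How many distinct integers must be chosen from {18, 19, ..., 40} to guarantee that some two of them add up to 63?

Two chosen integers sum to 63 exactly when both halves of some pair {x, 63−x} with 23 ≤ x ≤ 63−x ≤ 40 are chosen — 9 such pairs.
The remaining 5 elements (those with no distinct partner in range) can never complete a 63-sum, so the worst case takes all of them and one from each pair: 5 + 9 = 14.
Pigeonhole: the 15th integer has to be the second member of some pair, so 14 + 1 = 15.

15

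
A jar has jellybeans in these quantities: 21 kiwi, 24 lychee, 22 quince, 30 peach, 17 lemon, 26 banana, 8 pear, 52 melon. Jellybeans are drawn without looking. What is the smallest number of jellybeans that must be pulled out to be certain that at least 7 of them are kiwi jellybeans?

186

In the worst case for collecting kiwi jellybeans, every non-kiwi jellybean comes out first.
There are 24 + 22 + 30 + 17 + 26 + 8 + 52 = 179 non-kiwi jellybeans altogether.
After those, each further jellybean must be kiwi, so 179 + 7 = 186 draws guarantee 7 kiwi jellybeans.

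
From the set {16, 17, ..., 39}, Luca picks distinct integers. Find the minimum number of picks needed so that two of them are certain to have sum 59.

15

Group the elements by complementary pair {x, 59−x}: {20,39}, {21,38}, {22,37}, …, giving 10 two-element pairs and 4 integers whose partner 59−x falls outside [16,39].
Treating each of those 14 groups as a pigeonhole, one can pick one integer per group — 14 integers — with no two summing to 59.
The 15th integer lands in an occupied pair, forcing a sum of 59.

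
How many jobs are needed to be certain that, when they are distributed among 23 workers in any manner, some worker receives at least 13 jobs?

With 276 jobs one could put exactly 12 in each of the 23 workers, and no worker would reach 13.
One more job must land in a worker that already has 12, giving it 13.
So 23 × 12 + 1 = 277 jobs are required.

277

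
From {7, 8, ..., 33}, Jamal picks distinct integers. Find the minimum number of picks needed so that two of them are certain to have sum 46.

A set avoiding the sum 46 can contain at most one of each pair {x, 46−x}, plus the 7 elements whose complement lies outside the range or equal to its own complement.
The integers 7, …, 23 (17 of them) are such a set: any two sum to at least 7+8 = 15 and at most 22+23 = 45 < 46.
Any 18th integer completes one of the 10 pairs, so 18 choices force a sum of 46.

18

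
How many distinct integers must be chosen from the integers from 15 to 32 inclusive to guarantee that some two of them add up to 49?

11

A set avoiding the sum 49 can contain at most one of each pair {x, 49−x}, plus the 2 elements whose complement lies outside the range.
The integers 15, …, 24 (10 of them) are such a set: any two sum to at least 15+16 = 31 and at most 23+24 = 47 < 49.
By pigeonhole, any 11th integer completes one of the 8 pairs, so 11 choices force a sum of 49.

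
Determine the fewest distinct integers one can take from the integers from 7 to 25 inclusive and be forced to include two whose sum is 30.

A set avoiding the sum 30 can contain at most one of each pair {x, 30−x}, plus the 3 elements whose complement lies outside the range or equal to its own complement.
The integers 15, …, 25 (11 of them) are such a set: any two sum to at least 15+16 = 31 > 30.
By the pigeonhole principle, any 12th integer completes one of the 8 pairs, so 12 choices force a sum of 30.

12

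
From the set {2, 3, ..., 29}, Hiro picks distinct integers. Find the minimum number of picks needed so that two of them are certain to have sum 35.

17

Two chosen integers sum to 35 exactly when both halves of some pair {x, 35−x} with 6 ≤ x ≤ 35−x ≤ 29 are chosen — 12 such pairs.
The remaining 4 elements (those with no distinct partner in range) can never complete a 35-sum, so the worst case takes all of them and one from each pair: 4 + 12 = 16.
Pigeonhole: the 17th integer has to be the second member of some pair, so 16 + 1 = 17.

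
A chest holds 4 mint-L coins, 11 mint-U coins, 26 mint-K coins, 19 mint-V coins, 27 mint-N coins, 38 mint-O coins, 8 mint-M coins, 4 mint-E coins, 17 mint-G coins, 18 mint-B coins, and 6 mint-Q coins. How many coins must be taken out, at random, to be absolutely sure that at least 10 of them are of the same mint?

By the pigeonhole principle, the 11 mints are the holes; the coins drawn are the pigeons.
To avoid 10 of any one mint, the worst case takes at most 9 of each mint, or every coin of a mint that has fewer than 9.
That gives 4 + 9 + 9 + 9 + 9 + 9 + 8 + 4 + 9 + 9 + 6 = 85 coins with no mint reaching 10.
The next coin forces some mint to 10, so 85 + 1 = 86.

86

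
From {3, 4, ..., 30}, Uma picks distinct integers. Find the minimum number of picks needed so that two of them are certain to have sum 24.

20

Two chosen integers sum to 24 exactly when both halves of some pair {x, 24−x} with 3 ≤ x ≤ 24−x ≤ 21 are chosen — 9 such pairs.
The remaining 10 elements (those with no distinct partner in range) can never complete a 24-sum, so the worst case takes all of them and one from each pair: 10 + 9 = 19.
Pigeonhole: the 20th integer has to be the second member of some pair, so 19 + 1 = 20.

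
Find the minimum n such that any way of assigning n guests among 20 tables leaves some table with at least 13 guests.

241

With 240 guests one could put exactly 12 in each of the 20 tables, and no table would reach 13.
Pigeonhole: one more guest must land in a table that already has 12, giving it 13.
So 20 × 12 + 1 = 241 guests are required.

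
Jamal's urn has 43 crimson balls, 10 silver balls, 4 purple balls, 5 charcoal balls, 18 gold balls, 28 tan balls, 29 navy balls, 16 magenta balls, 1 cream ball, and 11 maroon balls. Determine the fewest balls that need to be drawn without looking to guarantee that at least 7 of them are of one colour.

53

Pigeonhole: the 10 colours are the holes; the balls drawn are the pigeons.
To avoid 7 of any one colour, the worst case takes at most 6 of each colour, or every ball of a colour that has fewer than 6.
That gives 6 + 6 + 4 + 5 + 6 + 6 + 6 + 6 + 1 + 6 = 52 balls with no colour reaching 7.
The next ball forces some colour to 7, so 52 + 1 = 53.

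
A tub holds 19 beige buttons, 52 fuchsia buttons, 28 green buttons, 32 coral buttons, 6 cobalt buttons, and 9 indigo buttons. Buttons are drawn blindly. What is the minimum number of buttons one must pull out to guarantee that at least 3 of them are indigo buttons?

In the worst case for collecting indigo buttons, every non-indigo button comes out first.
There are 19 + 52 + 28 + 32 + 6 = 137 non-indigo buttons altogether.
After those, each further button must be indigo, so 137 + 3 = 140 draws guarantee 3 indigo buttons.

140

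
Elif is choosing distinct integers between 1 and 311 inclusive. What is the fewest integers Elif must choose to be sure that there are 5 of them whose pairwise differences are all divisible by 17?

69

Integers whose pairwise differences are multiples of 17 are exactly those sharing a remainder mod 17. The 17 residue classes mod 17 are the pigeonholes.
With 68 integers one could put 4 in each residue class and have no class reach 5.
The 69th integer pushes some class to 5, so 17·4 + 1 = 69.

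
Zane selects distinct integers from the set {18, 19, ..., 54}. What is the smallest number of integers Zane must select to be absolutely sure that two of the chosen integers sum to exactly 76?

Two chosen integers sum to 76 exactly when both halves of some pair {x, 76−x} with 22 ≤ x ≤ 76−x ≤ 54 are chosen — 16 such pairs.
The remaining 5 elements (those with no distinct partner in range) can never complete a 76-sum, so the worst case takes all of them and one from each pair: 5 + 16 = 21.
By the pigeonhole principle, the 22nd integer has to be the second member of some pair, so 21 + 1 = 22.

22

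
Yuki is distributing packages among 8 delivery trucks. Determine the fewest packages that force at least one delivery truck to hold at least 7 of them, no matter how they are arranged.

49

With 48 packages one could put exactly 6 in each of the 8 delivery trucks, and no delivery truck would reach 7.
Pigeonhole: one more package must land in a delivery truck that already has 6, giving it 7.
So 8 × 6 + 1 = 49 packages are required.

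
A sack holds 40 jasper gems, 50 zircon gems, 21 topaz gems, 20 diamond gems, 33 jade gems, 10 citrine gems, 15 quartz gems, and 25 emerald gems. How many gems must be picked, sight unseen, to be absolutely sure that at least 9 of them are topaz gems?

In the worst case for collecting topaz gems, every non-topaz gem comes out first.
There are 40 + 50 + 20 + 33 + 10 + 15 + 25 = 193 non-topaz gems altogether.
After those, each further gem must be topaz, so 193 + 9 = 202 draws guarantee 9 topaz gems.

202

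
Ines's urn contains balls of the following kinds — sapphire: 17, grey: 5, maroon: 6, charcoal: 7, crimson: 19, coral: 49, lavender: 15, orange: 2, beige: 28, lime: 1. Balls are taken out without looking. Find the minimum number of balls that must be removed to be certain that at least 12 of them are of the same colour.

77

Put each drawn ball into a box by colour. The largest draw with every box below 12 takes min(count, 11) from each colour; colours with fewer than 11 contribute all they have.
Σ min(cᵢ, 11) = 11 + 5 + 6 + 7 + 11 + 11 + 11 + 2 + 11 + 1 = 76.
Draw number 76 + 1 = 77 must push one box to 12.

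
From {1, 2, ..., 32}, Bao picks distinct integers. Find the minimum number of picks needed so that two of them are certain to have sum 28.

A set avoiding the sum 28 can contain at most one of each pair {x, 28−x}, plus the 6 elements whose complement lies outside the range or equal to its own complement.
The integers 14, …, 32 (19 of them) are such a set: any two sum to at least 14+15 = 29 > 28.
By the pigeonhole principle, any 20th integer completes one of the 13 pairs, so 20 choices force a sum of 28.

20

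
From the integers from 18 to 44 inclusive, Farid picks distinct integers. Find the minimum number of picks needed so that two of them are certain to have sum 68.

Two chosen integers sum to 68 exactly when both halves of some pair {x, 68−x} with 24 ≤ x ≤ 68−x ≤ 44 are chosen — 10 such pairs.
The remaining 7 elements (those with no distinct partner in range) can never complete a 68-sum, so the worst case takes all of them and one from each pair: 7 + 10 = 17.
The 18th integer has to be the second member of some pair, so 17 + 1 = 18.

18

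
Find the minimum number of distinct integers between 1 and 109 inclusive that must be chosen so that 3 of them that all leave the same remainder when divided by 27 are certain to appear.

By pigeonhole, the 27 residue classes mod 27 are the pigeonholes.
With 54 integers one could put 2 in each residue class and have no class reach 3.
The 55th integer pushes some class to 3, so 27·2 + 1 = 55.

55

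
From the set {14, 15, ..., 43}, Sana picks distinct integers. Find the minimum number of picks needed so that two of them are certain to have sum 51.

19

Two chosen integers sum to 51 exactly when both halves of some pair {x, 51−x} with 14 ≤ x ≤ 51−x ≤ 37 are chosen — 12 such pairs.
The remaining 6 elements (those with no distinct partner in range) can never complete a 51-sum, so the worst case takes all of them and one from each pair: 6 + 12 = 18.
The 19th integer has to be the second member of some pair, so 18 + 1 = 19.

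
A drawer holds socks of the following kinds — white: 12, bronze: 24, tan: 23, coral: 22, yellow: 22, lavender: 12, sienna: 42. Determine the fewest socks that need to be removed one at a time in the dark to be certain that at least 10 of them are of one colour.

By the pigeonhole principle, put each drawn sock into a box by colour. The largest draw with every box below 10 takes min(count, 9) from each colour.
Σ min(cᵢ, 9) = 9 + 9 + 9 + 9 + 9 + 9 + 9 = 63.
Draw number 63 + 1 = 64 must push one box to 10.

64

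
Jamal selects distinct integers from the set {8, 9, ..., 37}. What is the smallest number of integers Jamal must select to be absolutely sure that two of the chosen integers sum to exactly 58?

23

Group the elements by complementary pair {x, 58−x}: {21,37}, {22,36}, {23,35}, …, giving 8 two-element pairs, the single value 29 (it cannot pair with itself since the integers are distinct), and 13 integers whose partner 58−x falls outside [8,37].
Pigeonhole: treating each of those 22 groups as a pigeonhole, one can pick one integer per group — 22 integers — with no two summing to 58.
The 23rd integer lands in an occupied pair, forcing a sum of 58.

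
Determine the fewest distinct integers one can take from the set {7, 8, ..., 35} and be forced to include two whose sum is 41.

A set avoiding the sum 41 can contain at most one of each pair {x, 41−x}, plus the 1 element whose complement lies outside the range.
The integers 21, …, 35 (15 of them) are such a set: any two sum to at least 21+22 = 43 > 41.
Any 16th integer completes one of the 14 pairs, so 16 choices force a sum of 41.

16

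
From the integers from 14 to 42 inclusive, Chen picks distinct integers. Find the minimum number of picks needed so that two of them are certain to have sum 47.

Group the elements by complementary pair {x, 47−x}: {14,33}, {15,32}, {16,31}, …, giving 10 two-element pairs and 9 integers whose partner 47−x falls outside [14,42].
By the pigeonhole principle, treating each of those 19 groups as a pigeonhole, one can pick one integer per group — 19 integers — with no two summing to 47.
The 20th integer lands in an occupied pair, forcing a sum of 47.

20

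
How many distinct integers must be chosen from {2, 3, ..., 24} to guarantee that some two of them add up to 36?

Two chosen integers sum to 36 exactly when both halves of some pair {x, 36−x} with 12 ≤ x ≤ 36−x ≤ 24 are chosen — 6 such pairs.
The remaining 11 elements (those with no distinct partner in range) can never complete a 36-sum, so the worst case takes all of them and one from each pair: 11 + 6 = 17.
By the pigeonhole principle, the 18th integer has to be the second member of some pair, so 17 + 1 = 18.

18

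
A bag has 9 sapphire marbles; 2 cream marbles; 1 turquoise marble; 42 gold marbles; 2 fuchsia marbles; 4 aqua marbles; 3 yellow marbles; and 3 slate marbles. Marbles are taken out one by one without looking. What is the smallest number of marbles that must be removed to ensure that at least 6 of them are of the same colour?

26

Put each drawn marble into a box by colour. The largest draw with every box below 6 takes min(count, 5) from each colour; colours with fewer than 5 contribute all they have.
Σ min(cᵢ, 5) = 5 + 2 + 1 + 5 + 2 + 4 + 3 + 3 = 25.
Draw number 25 + 1 = 26 must push one box to 6.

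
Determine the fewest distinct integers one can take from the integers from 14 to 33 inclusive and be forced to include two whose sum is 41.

14

Group the elements by complementary pair {x, 41−x}: {14,27}, {15,26}, {16,25}, …, giving 7 two-element pairs and 6 integers whose partner 41−x falls outside [14,33].
Treating each of those 13 groups as a pigeonhole, one can pick one integer per group — 13 integers — with no two summing to 41.
The 14th integer lands in an occupied pair, forcing a sum of 41.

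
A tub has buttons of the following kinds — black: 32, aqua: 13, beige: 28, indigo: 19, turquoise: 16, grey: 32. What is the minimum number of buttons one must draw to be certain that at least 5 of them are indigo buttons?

In the worst case for collecting indigo buttons, every non-indigo button comes out first.
There are 32 + 13 + 28 + 16 + 32 = 121 non-indigo buttons altogether.
After those, each further button must be indigo, so 121 + 5 = 126 draws guarantee 5 indigo buttons.

126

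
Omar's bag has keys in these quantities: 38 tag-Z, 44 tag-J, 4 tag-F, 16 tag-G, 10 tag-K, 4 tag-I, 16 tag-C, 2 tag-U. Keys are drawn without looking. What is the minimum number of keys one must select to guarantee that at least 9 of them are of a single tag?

By pigeonhole, the 8 tags are the holes; the keys drawn are the pigeons.
To avoid 9 of any one tag, the worst case takes at most 8 of each tag, or every key of a tag that has fewer than 8.
That gives 8 + 8 + 4 + 8 + 8 + 4 + 8 + 2 = 50 keys with no tag reaching 9.
The next key forces some tag to 9, so 50 + 1 = 51.

51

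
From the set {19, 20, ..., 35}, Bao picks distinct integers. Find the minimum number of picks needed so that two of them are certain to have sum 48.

13

A set avoiding the sum 48 can contain at most one of each pair {x, 48−x}, plus the 7 elements whose complement lies outside the range or equal to its own complement.
The integers 24, …, 35 (12 of them) are such a set: any two sum to at least 24+25 = 49 > 48.
By pigeonhole, any 13th integer completes one of the 5 pairs, so 13 choices force a sum of 48.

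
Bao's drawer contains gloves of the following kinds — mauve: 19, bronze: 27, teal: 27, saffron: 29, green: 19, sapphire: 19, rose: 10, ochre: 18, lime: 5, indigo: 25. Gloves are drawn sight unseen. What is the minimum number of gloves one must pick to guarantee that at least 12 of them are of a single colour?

Put each drawn glove into a box by colour. The largest draw with every box below 12 takes min(count, 11) from each colour; colours with fewer than 11 contribute all they have.
Σ min(cᵢ, 11) = 11 + 11 + 11 + 11 + 11 + 11 + 10 + 11 + 5 + 11 = 103.
Draw number 103 + 1 = 104 must push one box to 12.

104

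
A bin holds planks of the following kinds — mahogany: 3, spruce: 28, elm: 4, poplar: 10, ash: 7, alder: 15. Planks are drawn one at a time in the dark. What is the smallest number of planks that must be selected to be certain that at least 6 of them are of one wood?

28

By the pigeonhole principle, put each drawn plank into a box by wood. The largest draw with every box below 6 takes min(count, 5) from each wood; woods with fewer than 5 contribute all they have.
Σ min(cᵢ, 5) = 3 + 5 + 4 + 5 + 5 + 5 = 27.
Draw number 27 + 1 = 28 must push one box to 6.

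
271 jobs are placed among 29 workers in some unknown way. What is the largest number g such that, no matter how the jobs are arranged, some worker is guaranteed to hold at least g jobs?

10

By the pigeonhole principle, the 29 workers are the holes and the 271 jobs are the pigeons.
If every worker held at most 9 jobs, the total would be at most 29 × 9 = 261, which is less than 271.
So some worker holds at least ⌈271/29⌉ = 10 jobs.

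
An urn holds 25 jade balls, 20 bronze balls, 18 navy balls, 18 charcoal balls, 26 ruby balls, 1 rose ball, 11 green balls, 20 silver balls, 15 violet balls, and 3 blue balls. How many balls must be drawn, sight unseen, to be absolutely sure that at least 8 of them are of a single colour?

61

Put each drawn ball into a box by colour. The largest draw with every box below 8 takes min(count, 7) from each colour; colours with fewer than 7 contribute all they have.
Σ min(cᵢ, 7) = 7 + 7 + 7 + 7 + 7 + 1 + 7 + 7 + 7 + 3 = 60.
Draw number 60 + 1 = 61 must push one box to 8.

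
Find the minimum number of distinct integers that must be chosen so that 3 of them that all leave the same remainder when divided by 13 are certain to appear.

The 13 residue classes mod 13 are the pigeonholes.
With 26 integers one could put 2 in each residue class and have no class reach 3.
The 27th integer pushes some class to 3, so 13·2 + 1 = 27.

27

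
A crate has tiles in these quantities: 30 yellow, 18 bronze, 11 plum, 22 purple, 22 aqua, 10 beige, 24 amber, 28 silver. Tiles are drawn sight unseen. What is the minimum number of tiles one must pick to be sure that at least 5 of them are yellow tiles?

In the worst case for collecting yellow tiles, every non-yellow tile comes out first.
There are 18 + 11 + 22 + 22 + 10 + 24 + 28 = 135 non-yellow tiles altogether.
After those, each further tile must be yellow, so 135 + 5 = 140 draws guarantee 5 yellow tiles.

140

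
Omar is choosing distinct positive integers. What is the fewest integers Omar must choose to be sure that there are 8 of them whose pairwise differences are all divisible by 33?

Integers whose pairwise differences are multiples of 33 are exactly those sharing a remainder mod 33. By pigeonhole, the 33 residue classes mod 33 are the pigeonholes.
With 231 integers one could put 7 in each residue class and have no class reach 8.
The 232nd integer pushes some class to 8, so 33·7 + 1 = 232.

232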